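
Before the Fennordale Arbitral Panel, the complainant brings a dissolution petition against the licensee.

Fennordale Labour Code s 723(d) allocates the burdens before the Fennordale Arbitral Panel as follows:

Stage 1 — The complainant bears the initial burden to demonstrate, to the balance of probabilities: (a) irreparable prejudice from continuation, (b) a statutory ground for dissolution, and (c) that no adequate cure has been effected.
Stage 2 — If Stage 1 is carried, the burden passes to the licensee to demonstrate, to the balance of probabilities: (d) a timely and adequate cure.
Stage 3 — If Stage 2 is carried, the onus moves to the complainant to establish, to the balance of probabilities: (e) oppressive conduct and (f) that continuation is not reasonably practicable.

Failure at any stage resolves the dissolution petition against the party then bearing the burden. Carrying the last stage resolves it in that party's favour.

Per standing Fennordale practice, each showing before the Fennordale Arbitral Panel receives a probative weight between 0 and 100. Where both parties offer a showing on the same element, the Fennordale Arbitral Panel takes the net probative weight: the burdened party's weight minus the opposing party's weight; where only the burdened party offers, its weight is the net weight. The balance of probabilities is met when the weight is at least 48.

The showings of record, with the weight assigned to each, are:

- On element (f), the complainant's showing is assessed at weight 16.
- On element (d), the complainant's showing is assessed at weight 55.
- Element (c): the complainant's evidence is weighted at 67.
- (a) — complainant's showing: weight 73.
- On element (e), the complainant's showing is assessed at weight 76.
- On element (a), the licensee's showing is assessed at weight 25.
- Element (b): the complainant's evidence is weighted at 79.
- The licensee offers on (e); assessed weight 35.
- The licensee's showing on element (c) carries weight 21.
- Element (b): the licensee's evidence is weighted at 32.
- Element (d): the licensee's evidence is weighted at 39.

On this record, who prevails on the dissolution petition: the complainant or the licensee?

Stage 1 (complainant, the balance of probabilities, weight is at least 48): (a) net 73−25=48 ≥ 48 — meets; (b) net 79−32=47 < 48 — fails; (c) net 67−21=46 < 48 — fails.
  Stage 1 not carried; the complainant fails its burden.
So the licensee prevails.

licensee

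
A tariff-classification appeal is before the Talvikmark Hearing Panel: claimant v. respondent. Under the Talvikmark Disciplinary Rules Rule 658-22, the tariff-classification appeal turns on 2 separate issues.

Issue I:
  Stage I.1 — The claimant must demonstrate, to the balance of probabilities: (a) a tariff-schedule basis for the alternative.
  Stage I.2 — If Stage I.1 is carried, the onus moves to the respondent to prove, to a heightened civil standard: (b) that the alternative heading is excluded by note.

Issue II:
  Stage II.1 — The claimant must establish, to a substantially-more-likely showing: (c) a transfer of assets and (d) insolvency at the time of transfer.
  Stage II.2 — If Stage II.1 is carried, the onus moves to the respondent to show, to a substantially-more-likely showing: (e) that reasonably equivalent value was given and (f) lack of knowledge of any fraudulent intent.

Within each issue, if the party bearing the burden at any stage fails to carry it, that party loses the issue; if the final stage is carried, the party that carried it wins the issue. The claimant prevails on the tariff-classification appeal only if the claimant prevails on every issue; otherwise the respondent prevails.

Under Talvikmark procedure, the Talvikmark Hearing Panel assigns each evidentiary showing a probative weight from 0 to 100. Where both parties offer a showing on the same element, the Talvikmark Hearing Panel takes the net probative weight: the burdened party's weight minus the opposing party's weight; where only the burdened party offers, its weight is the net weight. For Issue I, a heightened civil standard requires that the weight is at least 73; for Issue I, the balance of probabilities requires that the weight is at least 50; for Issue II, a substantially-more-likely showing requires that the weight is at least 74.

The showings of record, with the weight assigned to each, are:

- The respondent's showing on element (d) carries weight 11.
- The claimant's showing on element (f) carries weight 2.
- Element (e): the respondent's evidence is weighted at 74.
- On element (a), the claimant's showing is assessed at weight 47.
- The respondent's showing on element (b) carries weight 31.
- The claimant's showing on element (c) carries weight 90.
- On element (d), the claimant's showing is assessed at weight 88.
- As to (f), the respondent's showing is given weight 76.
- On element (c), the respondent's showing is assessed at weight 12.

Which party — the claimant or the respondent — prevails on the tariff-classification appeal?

— Issue I —
Stage I.1 (claimant, the balance of probabilities, weight is at least 50): (a) 47 < 50 — fails.
  The claimant does not carry Stage I.1.
The respondent prevails on this issue.
— Issue II —
At Stage II.1 the claimant must meet a substantially-more-likely showing (weight is at least 74): on (c) the weight is 90 less the opposing 12 gives net 78, which does reach 74, so (c) meets the standard; on (d) the weight is 88 less the opposing 11 gives net 77, which does reach 74, so (d) meets the standard.
  The claimant carries Stage II.1; the respondent now bears the burden.
At Stage II.2 the respondent must meet a substantially-more-likely showing (weight is at least 74): on (e) the weight is 74, ≥ 74, so (e) meets the standard; on (f) the weight is 76 less the opposing 2 gives net 74, ≥ 74, so (f) meets the standard.
  All elements met at the final stage.
All stages carried — the respondent prevails on this issue.
Per-issue: Issue I → respondent; Issue II → respondent. The claimant must prevail on every issue; overall, the respondent prevails.

respondent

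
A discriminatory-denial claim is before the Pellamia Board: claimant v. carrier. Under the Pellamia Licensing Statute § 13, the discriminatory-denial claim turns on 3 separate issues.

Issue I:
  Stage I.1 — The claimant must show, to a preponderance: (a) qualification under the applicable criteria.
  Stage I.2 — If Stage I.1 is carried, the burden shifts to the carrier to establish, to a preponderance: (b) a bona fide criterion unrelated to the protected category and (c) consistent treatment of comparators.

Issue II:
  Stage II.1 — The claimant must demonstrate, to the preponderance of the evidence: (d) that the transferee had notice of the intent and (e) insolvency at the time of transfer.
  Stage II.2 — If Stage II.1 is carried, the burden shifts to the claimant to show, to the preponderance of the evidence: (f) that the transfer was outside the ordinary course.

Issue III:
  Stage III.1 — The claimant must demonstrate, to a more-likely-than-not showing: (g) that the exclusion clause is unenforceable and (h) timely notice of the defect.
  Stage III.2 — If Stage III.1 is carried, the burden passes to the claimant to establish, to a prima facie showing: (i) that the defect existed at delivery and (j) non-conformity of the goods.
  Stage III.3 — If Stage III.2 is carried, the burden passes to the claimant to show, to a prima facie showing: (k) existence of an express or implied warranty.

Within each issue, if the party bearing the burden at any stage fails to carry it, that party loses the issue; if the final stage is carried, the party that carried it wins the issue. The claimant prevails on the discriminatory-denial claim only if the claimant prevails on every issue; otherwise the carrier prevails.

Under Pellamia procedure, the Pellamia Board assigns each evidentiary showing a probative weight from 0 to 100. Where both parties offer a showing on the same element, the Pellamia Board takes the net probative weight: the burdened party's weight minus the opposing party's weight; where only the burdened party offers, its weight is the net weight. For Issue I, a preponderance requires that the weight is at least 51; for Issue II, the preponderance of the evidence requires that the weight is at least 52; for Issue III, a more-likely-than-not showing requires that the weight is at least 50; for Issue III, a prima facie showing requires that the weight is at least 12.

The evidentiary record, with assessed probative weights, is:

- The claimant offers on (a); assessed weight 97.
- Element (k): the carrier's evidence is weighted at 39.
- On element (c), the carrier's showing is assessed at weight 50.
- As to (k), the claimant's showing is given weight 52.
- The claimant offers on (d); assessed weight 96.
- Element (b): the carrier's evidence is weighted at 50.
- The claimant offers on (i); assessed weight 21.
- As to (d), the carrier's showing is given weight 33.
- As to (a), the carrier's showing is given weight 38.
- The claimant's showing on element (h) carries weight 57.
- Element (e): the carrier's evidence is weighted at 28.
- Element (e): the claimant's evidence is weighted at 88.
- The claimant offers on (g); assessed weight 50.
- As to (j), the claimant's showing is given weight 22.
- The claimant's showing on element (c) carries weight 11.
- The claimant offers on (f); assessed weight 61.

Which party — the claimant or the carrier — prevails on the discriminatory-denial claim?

— Issue I —
Stage I.1 (claimant, a preponderance, weight is at least 51): (a) net 97−38=59 ≥ 51 — meets.
  The claimant carries Stage I.1; the carrier now bears the burden.
Stage I.2 (carrier, a preponderance, weight is at least 51): (b) 50 < 51 — fails; (c) net 50−11=39 < 51 — fails.
  Not every element is met, so the carrier fails to carry Stage I.2.
So the claimant prevails on this issue.
— Issue II —
Stage II.1 (claimant, the preponderance of the evidence, weight is at least 52): (d) net 96−33=63 ≥ 52 — meets; (e) net 88−28=60 ≥ 52 — meets.
  All elements met. The claimant retains the burden for Stage II.2.
Stage II.2 (claimant, the preponderance of the evidence, weight is at least 52): (f) 61 ≥ 52 — meets.
  Stage II.2 carried; the final stage is satisfied.
With every stage satisfied, the claimant prevails on this issue.
— Issue III —
At Stage III.1 the claimant must meet a more-likely-than-not showing (weight is at least 50): on (g) the weight is 50, which does reach 50, so (g) meets the standard; on (h) the weight is 57, which does reach 50, so (h) meets the standard.
  All elements met. The claimant retains the burden for Stage III.2.
At Stage III.2 the claimant must meet a prima facie showing (weight is at least 12): on (i) the weight is 21, ≥ 12, so (i) meets the standard; on (j) the weight is 22, which does reach 12, so (j) meets the standard.
  All elements met. The claimant retains the burden for Stage III.3.
At Stage III.3 the claimant must meet a prima facie showing (weight is at least 12): on (k) the weight is 52 less the opposing 39 gives net 13, ≥ 12, so (k) meets the standard.
  The claimant carries the last stage.
With every stage satisfied, the claimant prevails on this issue.
Per-issue: Issue I → claimant; Issue II → claimant; Issue III → claimant. The claimant must prevail on every issue; overall, the claimant prevails.

claimant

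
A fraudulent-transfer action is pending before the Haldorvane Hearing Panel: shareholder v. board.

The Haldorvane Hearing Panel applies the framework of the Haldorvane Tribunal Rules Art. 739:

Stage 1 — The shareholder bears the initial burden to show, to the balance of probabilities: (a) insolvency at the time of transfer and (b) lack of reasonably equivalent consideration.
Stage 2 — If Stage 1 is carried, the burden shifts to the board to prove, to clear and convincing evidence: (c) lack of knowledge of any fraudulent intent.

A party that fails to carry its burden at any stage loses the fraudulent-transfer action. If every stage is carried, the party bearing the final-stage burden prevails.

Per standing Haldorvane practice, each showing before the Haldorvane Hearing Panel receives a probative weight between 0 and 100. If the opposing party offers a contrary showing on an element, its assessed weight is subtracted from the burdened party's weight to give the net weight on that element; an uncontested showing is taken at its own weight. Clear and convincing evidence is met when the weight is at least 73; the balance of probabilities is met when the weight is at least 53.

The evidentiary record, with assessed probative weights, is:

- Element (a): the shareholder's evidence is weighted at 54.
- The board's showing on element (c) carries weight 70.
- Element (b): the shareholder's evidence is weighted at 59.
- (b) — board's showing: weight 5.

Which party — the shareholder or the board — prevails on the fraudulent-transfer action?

shareholder

Stage 1 — burden on shareholder; standard: the balance of probabilities (weight is at least 53).
    (a): 54 ≥ 53 [met]
    (b): 59 − 5 = 54 ≥ 53 [met]
  Stage 1 is satisfied; the onus moves to the board.
Stage 2 — burden on board; standard: clear and convincing evidence (weight is at least 73).
    (c): 70 < 73 [not met]
  Not every element is met, so the board fails to carry Stage 2.
So the shareholder prevails.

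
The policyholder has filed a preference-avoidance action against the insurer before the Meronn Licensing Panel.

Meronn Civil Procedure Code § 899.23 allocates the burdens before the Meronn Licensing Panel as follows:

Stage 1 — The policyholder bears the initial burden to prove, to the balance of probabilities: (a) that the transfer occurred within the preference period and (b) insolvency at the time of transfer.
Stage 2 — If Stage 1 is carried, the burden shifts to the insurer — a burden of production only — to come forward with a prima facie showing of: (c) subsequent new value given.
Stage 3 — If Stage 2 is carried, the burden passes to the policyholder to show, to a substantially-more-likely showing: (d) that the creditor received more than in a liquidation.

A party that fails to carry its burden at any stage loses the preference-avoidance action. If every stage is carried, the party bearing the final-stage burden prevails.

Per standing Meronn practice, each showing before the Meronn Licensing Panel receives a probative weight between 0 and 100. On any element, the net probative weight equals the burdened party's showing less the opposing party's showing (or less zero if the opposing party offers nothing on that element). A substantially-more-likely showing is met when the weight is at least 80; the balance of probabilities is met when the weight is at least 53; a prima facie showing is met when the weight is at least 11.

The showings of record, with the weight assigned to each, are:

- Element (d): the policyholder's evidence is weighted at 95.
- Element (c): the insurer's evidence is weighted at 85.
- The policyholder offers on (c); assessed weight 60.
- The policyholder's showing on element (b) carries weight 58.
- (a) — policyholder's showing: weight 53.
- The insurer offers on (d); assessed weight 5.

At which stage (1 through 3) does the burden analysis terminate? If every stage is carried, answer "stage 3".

stage 3

Stage 1 (policyholder, the balance of probabilities, weight is at least 53): (a) 53 ≥ 53 — meets; (b) 58 ≥ 53 — meets.
  The policyholder carries Stage 1; the insurer now bears the burden.
Stage 2 (insurer, a prima facie showing, weight is at least 11): (c) net 85−60=25 ≥ 11 — meets.
  The insurer carries Stage 2; the policyholder now bears the burden.
Stage 3 (policyholder, a substantially-more-likely showing, weight is at least 80): (d) net 95−5=90 ≥ 80 — meets.
  Stage 3 carried; the final stage is satisfied.
With every stage satisfied, the policyholder prevails.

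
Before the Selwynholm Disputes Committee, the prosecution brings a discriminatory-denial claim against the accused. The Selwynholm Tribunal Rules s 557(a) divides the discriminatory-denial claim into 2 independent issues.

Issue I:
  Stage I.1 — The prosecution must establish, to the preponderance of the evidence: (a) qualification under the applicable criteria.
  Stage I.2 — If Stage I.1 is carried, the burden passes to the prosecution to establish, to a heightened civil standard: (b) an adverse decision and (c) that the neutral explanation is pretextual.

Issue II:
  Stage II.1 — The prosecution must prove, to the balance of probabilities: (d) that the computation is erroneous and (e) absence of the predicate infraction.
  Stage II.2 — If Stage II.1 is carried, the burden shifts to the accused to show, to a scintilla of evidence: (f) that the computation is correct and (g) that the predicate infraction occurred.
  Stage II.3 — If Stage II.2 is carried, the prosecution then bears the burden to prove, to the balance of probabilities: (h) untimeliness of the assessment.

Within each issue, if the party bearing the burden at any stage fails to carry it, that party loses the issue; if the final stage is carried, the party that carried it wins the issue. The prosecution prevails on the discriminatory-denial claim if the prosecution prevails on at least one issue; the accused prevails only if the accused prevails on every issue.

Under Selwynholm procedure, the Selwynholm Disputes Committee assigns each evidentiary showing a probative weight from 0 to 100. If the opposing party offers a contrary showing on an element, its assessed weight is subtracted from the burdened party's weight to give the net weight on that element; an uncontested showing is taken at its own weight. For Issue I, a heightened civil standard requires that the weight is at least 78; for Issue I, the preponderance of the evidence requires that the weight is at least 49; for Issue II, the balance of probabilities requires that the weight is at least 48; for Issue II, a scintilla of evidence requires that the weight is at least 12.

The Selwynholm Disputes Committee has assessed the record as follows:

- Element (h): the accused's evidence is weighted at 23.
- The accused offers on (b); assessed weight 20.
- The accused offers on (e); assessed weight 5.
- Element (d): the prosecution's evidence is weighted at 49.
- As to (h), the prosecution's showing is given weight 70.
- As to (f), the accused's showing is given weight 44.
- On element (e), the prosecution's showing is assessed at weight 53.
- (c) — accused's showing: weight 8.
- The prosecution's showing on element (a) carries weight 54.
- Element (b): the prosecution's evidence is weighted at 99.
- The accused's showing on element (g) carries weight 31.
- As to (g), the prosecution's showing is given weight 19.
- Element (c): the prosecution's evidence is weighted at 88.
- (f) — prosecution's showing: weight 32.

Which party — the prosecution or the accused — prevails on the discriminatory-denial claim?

prosecution

— Issue I —
At Stage I.1 the prosecution must meet the preponderance of the evidence (weight is at least 49): on (a) the weight is 54, which does reach 49, so (a) meets the standard.
  All elements met. The prosecution retains the burden for Stage I.2.
At Stage I.2 the prosecution must meet a heightened civil standard (weight is at least 78): on (b) the weight is 99 less the opposing 20 gives net 79, ≥ 78, so (b) meets the standard; on (c) the weight is 88 less the opposing 8 gives net 80, which does reach 78, so (c) meets the standard.
  The prosecution carries the last stage.
All stages carried — the prosecution prevails on this issue.
— Issue II —
At Stage II.1 the prosecution must meet the balance of probabilities (weight is at least 48): on (d) the weight is 49, ≥ 48, so (d) meets the standard; on (e) the weight is 53 less the opposing 5 gives net 48, which does reach 48, so (e) meets the standard.
  Stage II.1 carried; the burden shifts to the accused.
At Stage II.2 the accused must meet a scintilla of evidence (weight is at least 12): on (f) the weight is 44 less the opposing 32 gives net 12, ≥ 12, so (f) meets the standard; on (g) the weight is 31 less the opposing 19 gives net 12, which does reach 12, so (g) meets the standard.
  Stage II.2 carried; the burden shifts to the prosecution.
At Stage II.3 the prosecution must meet the balance of probabilities (weight is at least 48): on (h) the weight is 70 less the opposing 23 gives net 47, < 48, so (h) does not meet the standard.
  Not every element is met, so the prosecution fails to carry Stage II.3.
The accused prevails on this issue.
Per-issue: Issue I → prosecution; Issue II → accused. The prosecution must prevail on at least one issue; overall, the prosecution prevails.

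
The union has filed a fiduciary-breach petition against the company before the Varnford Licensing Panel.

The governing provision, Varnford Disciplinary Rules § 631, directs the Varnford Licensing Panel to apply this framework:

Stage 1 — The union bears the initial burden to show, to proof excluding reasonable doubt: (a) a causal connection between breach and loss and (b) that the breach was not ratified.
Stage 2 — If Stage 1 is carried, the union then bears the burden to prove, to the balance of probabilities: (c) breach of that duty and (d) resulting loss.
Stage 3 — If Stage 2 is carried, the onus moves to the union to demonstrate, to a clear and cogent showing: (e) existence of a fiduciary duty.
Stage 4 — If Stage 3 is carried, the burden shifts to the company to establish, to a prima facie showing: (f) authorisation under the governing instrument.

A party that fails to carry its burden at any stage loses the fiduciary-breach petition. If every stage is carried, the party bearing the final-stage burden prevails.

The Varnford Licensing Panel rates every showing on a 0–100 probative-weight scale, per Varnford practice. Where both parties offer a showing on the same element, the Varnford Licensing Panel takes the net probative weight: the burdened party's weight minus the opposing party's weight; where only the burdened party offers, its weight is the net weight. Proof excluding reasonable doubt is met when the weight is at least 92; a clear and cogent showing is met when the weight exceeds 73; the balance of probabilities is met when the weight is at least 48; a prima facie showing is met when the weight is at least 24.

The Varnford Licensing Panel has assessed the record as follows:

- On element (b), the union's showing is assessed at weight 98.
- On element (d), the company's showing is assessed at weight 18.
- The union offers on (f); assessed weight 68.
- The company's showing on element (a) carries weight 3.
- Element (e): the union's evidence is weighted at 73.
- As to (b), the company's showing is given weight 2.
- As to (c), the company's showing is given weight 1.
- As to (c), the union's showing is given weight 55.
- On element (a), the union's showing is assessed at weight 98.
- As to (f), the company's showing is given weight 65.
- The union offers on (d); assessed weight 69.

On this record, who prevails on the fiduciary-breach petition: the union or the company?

At Stage 1 the union must meet proof excluding reasonable doubt (weight is at least 92): on (a) the weight is 98 less the opposing 3 gives net 95, ≥ 92, so (a) meets the standard; on (b) the weight is 98 less the opposing 2 gives net 96, which does reach 92, so (b) meets the standard.
  Stage 1 is satisfied; the union continues to bear the burden.
At Stage 2 the union must meet the balance of probabilities (weight is at least 48): on (c) the weight is 55 less the opposing 1 gives net 54, which does reach 48, so (c) meets the standard; on (d) the weight is 69 less the opposing 18 gives net 51, ≥ 48, so (d) meets the standard.
  Stage 2 is satisfied; the union continues to bear the burden.
At Stage 3 the union must meet a clear and cogent showing (weight exceeds 73): on (e) the weight is 73, ≤ 73, so (e) does not meet the standard.
  Stage 3 not carried; the union fails its burden.
So the company prevails.

company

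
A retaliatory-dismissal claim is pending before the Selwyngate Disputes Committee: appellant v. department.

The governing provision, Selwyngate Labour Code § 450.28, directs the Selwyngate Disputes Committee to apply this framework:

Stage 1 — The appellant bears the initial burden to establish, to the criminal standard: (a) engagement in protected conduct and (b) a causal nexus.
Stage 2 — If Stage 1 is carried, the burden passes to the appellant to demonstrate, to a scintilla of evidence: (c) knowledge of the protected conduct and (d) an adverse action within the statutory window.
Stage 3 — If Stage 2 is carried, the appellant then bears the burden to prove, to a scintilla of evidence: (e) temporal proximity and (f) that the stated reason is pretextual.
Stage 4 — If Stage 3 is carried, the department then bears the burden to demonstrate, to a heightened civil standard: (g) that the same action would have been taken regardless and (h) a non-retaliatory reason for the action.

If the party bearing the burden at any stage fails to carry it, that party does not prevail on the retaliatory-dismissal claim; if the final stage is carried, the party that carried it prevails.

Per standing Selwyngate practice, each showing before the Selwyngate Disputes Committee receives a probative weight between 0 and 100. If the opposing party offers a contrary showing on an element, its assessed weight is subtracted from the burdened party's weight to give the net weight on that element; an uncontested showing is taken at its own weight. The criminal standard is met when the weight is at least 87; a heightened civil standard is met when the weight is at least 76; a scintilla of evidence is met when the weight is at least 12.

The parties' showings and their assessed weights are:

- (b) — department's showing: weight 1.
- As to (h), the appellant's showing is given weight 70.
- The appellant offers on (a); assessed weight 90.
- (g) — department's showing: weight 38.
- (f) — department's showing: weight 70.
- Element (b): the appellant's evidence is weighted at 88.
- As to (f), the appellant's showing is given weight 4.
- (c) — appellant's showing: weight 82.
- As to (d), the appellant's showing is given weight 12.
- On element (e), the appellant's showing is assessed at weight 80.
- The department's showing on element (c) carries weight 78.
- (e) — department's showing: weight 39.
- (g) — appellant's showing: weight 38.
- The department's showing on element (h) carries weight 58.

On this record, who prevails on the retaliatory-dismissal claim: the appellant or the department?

department

At Stage 1 the appellant must meet the criminal standard (weight is at least 87): on (a) the weight is 90, ≥ 87, so (a) meets the standard; on (b) the weight is 88 less the opposing 1 gives net 87, ≥ 87, so (b) meets the standard.
  Stage 1 is satisfied; the appellant continues to bear the burden.
At Stage 2 the appellant must meet a scintilla of evidence (weight is at least 12): on (c) the weight is 82 less the opposing 78 gives net 4, which does not reach 12, so (c) does not meet the standard; on (d) the weight is 12, ≥ 12, so (d) meets the standard.
  The appellant does not carry Stage 2.
So the department prevails.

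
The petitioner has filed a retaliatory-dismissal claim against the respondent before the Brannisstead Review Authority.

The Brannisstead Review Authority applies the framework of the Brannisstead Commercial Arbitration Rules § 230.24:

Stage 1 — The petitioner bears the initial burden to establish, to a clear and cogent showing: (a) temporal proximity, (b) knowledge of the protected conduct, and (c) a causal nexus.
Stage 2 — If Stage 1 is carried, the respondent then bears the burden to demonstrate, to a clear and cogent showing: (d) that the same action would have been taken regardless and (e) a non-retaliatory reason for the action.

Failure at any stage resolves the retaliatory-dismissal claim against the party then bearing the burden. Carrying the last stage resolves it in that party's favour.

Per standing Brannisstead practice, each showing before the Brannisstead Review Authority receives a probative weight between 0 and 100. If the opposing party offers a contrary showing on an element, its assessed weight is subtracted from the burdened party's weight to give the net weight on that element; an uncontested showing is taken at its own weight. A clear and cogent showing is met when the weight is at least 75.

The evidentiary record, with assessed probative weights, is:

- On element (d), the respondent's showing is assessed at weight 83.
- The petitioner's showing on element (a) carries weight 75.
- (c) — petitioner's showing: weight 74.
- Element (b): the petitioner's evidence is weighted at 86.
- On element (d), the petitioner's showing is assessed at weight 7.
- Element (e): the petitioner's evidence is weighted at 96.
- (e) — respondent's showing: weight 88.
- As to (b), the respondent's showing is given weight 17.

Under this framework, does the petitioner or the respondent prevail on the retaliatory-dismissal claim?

respondent

At Stage 1 the petitioner must meet a clear and cogent showing (weight is at least 75): on (a) the weight is 75, which does reach 75, so (a) meets the standard; on (b) the weight is 86 less the opposing 17 gives net 69, < 75, so (b) does not meet the standard; on (c) the weight is 74, which does not reach 75, so (c) does not meet the standard.
  Not every element is met, so the petitioner fails to carry Stage 1.
So the respondent prevails.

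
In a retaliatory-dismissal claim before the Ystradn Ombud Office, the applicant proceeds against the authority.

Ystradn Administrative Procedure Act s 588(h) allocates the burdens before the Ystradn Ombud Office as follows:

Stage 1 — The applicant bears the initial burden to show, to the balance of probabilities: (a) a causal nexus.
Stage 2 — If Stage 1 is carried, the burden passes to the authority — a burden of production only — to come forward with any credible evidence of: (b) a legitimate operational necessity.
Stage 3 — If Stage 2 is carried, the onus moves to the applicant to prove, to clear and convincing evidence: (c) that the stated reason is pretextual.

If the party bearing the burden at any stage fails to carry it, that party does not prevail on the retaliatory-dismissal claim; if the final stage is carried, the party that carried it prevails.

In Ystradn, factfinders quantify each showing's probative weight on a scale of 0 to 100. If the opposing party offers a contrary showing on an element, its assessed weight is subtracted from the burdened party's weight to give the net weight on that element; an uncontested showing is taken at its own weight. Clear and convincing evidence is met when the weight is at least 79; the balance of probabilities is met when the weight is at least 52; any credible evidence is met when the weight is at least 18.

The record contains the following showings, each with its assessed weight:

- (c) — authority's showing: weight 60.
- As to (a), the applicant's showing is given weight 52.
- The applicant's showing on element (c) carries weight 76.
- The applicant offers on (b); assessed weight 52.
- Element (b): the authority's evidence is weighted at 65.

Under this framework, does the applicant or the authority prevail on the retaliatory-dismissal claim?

At Stage 1 the applicant must meet the balance of probabilities (weight is at least 52): on (a) the weight is 52, ≥ 52, so (a) meets the standard.
  The applicant carries Stage 1; the authority now bears the burden.
At Stage 2 the authority must meet any credible evidence (weight is at least 18): on (b) the weight is 65 less the opposing 52 gives net 13, < 18, so (b) does not meet the standard.
  Not every element is met, so the authority fails to carry Stage 2.
The applicant prevails.

applicant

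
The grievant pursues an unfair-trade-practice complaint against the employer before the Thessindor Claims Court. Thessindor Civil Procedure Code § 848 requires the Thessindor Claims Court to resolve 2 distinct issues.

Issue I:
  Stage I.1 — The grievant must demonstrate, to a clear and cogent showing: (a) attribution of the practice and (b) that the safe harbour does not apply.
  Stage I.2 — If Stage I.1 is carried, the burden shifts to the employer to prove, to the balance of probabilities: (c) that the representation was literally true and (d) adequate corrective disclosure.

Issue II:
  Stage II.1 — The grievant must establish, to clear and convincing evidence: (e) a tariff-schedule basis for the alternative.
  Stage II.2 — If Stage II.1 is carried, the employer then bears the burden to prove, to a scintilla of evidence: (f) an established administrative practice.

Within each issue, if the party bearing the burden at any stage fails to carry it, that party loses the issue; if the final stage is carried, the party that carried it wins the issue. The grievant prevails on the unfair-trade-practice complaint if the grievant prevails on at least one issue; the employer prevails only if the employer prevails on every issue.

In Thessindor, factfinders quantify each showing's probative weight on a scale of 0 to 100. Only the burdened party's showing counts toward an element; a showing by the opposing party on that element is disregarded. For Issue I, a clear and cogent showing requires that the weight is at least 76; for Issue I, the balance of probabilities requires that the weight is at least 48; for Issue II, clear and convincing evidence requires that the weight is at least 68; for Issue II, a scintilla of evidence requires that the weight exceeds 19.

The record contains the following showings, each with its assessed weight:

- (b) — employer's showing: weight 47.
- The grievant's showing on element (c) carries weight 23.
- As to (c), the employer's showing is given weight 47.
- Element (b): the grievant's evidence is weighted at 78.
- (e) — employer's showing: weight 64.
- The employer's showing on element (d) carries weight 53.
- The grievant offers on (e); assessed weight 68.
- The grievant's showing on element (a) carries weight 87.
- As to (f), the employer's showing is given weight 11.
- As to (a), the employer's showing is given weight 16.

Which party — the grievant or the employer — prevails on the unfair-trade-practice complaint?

grievant

— Issue I —
Stage I.1 — burden on grievant; standard: a clear and cogent showing (weight is at least 76).
    (a): 87 (employer's 16 disregarded) ≥ 76 [met]
    (b): 78 (employer's 47 disregarded) ≥ 76 [met]
  All elements met. The burden passes to the employer.
Stage I.2 — burden on employer; standard: the balance of probabilities (weight is at least 48).
    (c): 47 (grievant's 23 disregarded) < 48 [not met]
    (d): 53 ≥ 48 [met]
  Stage I.2 not carried; the employer fails its burden.
The analysis ends at Stage I.2; the grievant prevails on this issue.
— Issue II —
Stage II.1 (grievant, clear and convincing evidence, weight is at least 68): (e) 68 (employer's 64 disregarded) ≥ 68 — meets.
  All elements met. The burden passes to the employer.
Stage II.2 (employer, a scintilla of evidence, weight exceeds 19): (f) 11 ≤ 19 — fails.
  The employer does not carry Stage II.2.
The analysis ends at Stage II.2; the grievant prevails on this issue.
Per-issue: Issue I → grievant; Issue II → grievant. The grievant must prevail on at least one issue; overall, the grievant prevails.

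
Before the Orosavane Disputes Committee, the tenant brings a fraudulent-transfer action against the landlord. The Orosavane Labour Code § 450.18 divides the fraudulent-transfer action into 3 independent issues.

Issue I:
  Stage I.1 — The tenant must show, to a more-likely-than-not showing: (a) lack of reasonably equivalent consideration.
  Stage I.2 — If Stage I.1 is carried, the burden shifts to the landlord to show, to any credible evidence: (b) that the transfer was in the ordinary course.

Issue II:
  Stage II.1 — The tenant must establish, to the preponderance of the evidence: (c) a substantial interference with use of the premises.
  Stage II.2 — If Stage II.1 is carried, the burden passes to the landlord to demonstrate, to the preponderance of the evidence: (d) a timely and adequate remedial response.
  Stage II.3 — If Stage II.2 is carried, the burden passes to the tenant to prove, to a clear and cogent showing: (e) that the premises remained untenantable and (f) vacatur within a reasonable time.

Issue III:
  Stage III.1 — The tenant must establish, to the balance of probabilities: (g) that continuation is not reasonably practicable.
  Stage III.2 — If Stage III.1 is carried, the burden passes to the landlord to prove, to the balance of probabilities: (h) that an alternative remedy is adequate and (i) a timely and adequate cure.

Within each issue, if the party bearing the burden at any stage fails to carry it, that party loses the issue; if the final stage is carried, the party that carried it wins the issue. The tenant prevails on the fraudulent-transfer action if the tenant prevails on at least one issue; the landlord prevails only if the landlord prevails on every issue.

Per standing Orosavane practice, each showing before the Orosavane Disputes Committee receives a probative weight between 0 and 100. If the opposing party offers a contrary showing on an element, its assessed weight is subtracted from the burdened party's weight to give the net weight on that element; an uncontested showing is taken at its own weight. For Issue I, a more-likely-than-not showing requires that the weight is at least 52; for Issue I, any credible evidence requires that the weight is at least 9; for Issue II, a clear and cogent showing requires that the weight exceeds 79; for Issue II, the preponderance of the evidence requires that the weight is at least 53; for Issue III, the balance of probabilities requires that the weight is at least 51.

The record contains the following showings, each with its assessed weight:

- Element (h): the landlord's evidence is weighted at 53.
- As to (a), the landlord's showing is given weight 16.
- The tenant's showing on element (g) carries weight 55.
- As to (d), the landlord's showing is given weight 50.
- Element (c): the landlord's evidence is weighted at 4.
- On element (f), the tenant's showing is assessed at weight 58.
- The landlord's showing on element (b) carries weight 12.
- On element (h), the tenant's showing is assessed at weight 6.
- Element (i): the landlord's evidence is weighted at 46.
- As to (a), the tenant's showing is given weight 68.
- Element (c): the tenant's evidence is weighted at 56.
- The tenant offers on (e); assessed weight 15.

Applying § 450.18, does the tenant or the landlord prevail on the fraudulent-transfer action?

— Issue I —
At Stage I.1 the tenant must meet a more-likely-than-not showing (weight is at least 52): on (a) the weight is 68 less the opposing 16 gives net 52, ≥ 52, so (a) meets the standard.
  Stage I.1 is satisfied; the onus moves to the landlord.
At Stage I.2 the landlord must meet any credible evidence (weight is at least 9): on (b) the weight is 12, which does reach 9, so (b) meets the standard.
  The landlord carries the last stage.
With every stage satisfied, the landlord prevails on this issue.
— Issue II —
Stage II.1 (tenant, the preponderance of the evidence, weight is at least 53): (c) net 56−4=52 < 53 — fails.
  The tenant does not carry Stage II.1.
So the landlord prevails on this issue.
— Issue III —
Stage III.1 — burden on tenant; standard: the balance of probabilities (weight is at least 51).
    (g): 55 ≥ 51 [met]
  Stage III.1 is satisfied; the onus moves to the landlord.
Stage III.2 — burden on landlord; standard: the balance of probabilities (weight is at least 51).
    (h): 53 − 6 = 47 < 51 [not met]
    (i): 46 < 51 [not met]
  Stage III.2 not carried; the landlord fails its burden.
So the tenant prevails on this issue.
Per-issue: Issue I → landlord; Issue II → landlord; Issue III → tenant. The tenant must prevail on at least one issue; overall, the tenant prevails.

tenant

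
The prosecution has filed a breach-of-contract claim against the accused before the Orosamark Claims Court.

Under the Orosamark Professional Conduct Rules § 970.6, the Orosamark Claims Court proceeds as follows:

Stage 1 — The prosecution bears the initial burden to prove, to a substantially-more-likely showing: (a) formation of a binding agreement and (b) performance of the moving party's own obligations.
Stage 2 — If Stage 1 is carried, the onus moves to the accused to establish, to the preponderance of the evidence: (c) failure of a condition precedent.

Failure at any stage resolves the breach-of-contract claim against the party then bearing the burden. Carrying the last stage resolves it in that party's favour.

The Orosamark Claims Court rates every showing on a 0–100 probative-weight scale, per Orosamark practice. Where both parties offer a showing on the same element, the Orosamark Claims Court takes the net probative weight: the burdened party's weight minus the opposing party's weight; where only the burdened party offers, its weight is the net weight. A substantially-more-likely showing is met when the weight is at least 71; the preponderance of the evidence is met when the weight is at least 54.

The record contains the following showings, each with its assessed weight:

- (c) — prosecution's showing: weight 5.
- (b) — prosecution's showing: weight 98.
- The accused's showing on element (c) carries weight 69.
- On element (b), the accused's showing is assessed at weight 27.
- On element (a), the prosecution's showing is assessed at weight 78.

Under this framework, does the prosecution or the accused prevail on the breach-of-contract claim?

accused

Stage 1 — burden on prosecution; standard: a substantially-more-likely showing (weight is at least 71).
    (a): 78 ≥ 71 [met]
    (b): 98 − 27 = 71 ≥ 71 [met]
  Stage 1 is satisfied; the onus moves to the accused.
Stage 2 — burden on accused; standard: the preponderance of the evidence (weight is at least 54).
    (c): 69 − 5 = 64 ≥ 54 [met]
  Stage 2 carried; the final stage is satisfied.
With every stage satisfied, the accused prevails.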